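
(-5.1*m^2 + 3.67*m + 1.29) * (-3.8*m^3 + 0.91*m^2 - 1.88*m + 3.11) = 19.38*m^5 - 18.587*m^4 + 8.0257*m^3 - 21.5867*m^2 + 8.9885*m + 4.0119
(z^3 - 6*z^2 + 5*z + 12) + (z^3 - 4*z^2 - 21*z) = 2*z^3 - 10*z^2 - 16*z + 12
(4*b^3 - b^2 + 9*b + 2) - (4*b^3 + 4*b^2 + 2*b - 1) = -5*b^2 + 7*b + 3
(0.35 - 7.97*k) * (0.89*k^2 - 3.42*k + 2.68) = -7.0933*k^3 + 27.5689*k^2 - 22.5566*k + 0.938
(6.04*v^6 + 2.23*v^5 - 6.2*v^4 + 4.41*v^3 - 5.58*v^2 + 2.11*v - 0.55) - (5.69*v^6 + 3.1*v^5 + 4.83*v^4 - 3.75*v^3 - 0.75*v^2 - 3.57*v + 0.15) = 0.35*v^6 - 0.87*v^5 - 11.03*v^4 + 8.16*v^3 - 4.83*v^2 + 5.68*v - 0.7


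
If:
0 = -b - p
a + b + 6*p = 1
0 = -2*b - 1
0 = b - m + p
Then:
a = -3/2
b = -1/2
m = 0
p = 1/2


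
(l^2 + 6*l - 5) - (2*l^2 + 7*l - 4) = -l^2 - l - 1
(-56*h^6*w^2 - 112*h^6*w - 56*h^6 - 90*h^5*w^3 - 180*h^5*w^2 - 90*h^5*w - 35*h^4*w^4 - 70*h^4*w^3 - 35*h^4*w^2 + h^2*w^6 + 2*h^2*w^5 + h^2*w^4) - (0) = -56*h^6*w^2 - 112*h^6*w - 56*h^6 - 90*h^5*w^3 - 180*h^5*w^2 - 90*h^5*w - 35*h^4*w^4 - 70*h^4*w^3 - 35*h^4*w^2 + h^2*w^6 + 2*h^2*w^5 + h^2*w^4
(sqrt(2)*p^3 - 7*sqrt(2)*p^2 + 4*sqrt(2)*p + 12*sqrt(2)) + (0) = sqrt(2)*p^3 - 7*sqrt(2)*p^2 + 4*sqrt(2)*p + 12*sqrt(2)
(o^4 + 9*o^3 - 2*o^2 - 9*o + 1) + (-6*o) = o^4 + 9*o^3 - 2*o^2 - 15*o + 1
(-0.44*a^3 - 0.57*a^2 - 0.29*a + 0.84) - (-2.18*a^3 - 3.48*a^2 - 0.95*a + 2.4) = 1.74*a^3 + 2.91*a^2 + 0.66*a - 1.56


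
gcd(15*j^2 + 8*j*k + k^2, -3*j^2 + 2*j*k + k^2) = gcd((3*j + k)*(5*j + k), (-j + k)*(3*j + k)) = 3*j + k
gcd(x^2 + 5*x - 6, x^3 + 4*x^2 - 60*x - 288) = x + 6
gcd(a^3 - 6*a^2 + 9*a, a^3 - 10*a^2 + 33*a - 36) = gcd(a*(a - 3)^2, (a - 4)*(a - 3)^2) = a^2 - 6*a + 9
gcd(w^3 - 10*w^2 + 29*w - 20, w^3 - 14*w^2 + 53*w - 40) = w^2 - 6*w + 5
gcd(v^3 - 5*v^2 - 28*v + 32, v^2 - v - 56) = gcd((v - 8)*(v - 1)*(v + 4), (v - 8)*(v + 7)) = v - 8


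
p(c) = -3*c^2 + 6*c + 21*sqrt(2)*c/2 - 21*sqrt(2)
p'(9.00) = -33.15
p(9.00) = -85.06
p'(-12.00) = 92.85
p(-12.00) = -711.89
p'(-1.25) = 28.35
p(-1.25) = -60.45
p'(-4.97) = 50.67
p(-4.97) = -207.42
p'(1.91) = 9.39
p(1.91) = -0.82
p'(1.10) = 14.25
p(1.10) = -10.39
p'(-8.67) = 72.87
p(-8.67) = -435.97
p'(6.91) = -20.61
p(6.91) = -28.87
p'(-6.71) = 61.11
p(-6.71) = -304.67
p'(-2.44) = 35.49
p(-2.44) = -98.43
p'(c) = -6*c + 6 + 21*sqrt(2)/2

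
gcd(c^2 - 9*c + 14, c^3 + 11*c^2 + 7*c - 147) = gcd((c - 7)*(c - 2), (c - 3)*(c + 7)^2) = 1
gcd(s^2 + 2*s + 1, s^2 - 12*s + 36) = 1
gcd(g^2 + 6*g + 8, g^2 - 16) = g + 4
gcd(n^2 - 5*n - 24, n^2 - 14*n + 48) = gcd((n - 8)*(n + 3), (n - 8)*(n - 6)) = n - 8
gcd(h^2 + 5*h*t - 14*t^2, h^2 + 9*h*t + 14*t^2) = h + 7*t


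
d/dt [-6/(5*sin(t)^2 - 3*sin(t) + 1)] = 6*(10*sin(t) - 3)*cos(t)/(5*sin(t)^2 - 3*sin(t) + 1)^2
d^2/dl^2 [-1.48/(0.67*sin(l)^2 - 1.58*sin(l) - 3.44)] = (-2.657488*sin(l)^4 + 4.700184*sin(l)^3 - 13.352856*sin(l)^2 - 1.356272*sin(l) + 14.211552)/(-0.67*sin(l)^2 + 1.58*sin(l) + 3.44)^3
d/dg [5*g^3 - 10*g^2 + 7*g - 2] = 15*g^2 - 20*g + 7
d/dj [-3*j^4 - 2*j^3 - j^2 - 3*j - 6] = -12*j^3 - 6*j^2 - 2*j - 3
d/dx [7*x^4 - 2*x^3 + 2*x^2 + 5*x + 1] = 28*x^3 - 6*x^2 + 4*x + 5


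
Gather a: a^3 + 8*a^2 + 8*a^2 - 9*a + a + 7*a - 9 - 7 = a^3 + 16*a^2 - a - 16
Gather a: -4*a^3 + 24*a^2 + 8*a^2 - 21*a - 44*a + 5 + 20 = -4*a^3 + 32*a^2 - 65*a + 25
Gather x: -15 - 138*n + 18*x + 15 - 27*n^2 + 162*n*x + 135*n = -27*n^2 - 3*n + x*(162*n + 18)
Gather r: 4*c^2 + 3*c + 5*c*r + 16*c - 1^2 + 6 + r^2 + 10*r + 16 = 4*c^2 + 19*c + r^2 + r*(5*c + 10) + 21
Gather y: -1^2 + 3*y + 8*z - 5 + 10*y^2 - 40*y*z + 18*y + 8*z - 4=10*y^2 + y*(21 - 40*z) + 16*z - 10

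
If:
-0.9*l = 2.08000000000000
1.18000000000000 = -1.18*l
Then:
No Solution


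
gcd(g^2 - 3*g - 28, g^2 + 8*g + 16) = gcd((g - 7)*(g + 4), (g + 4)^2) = g + 4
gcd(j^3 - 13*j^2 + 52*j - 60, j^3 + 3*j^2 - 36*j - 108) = j - 6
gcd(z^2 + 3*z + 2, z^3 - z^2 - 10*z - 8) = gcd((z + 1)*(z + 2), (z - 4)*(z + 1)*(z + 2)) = z^2 + 3*z + 2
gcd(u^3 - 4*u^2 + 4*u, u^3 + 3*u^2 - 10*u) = u^2 - 2*u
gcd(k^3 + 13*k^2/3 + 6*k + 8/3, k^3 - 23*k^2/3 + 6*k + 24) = k + 4/3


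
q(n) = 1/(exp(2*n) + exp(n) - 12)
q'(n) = (-2*exp(2*n) - exp(n))/(exp(2*n) + exp(n) - 12)^2 = (-2*exp(n) - 1)*exp(n)/(exp(2*n) + exp(n) - 12)^2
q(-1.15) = -0.09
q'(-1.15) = -0.00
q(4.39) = 0.00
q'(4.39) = -0.00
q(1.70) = 0.04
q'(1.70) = -0.12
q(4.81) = 0.00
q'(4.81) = -0.00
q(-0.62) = -0.09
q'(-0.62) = -0.01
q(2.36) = 0.01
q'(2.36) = -0.02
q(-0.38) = -0.09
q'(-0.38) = -0.01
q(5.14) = 0.00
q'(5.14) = -0.00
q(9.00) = 0.00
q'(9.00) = 0.00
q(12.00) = 0.00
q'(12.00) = 0.00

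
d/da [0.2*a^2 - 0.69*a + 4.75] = 0.4*a - 0.69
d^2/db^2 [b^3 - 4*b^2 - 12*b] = 6*b - 8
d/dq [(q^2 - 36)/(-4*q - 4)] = (q^2 - 2*q*(q + 1) - 36)/(4*(q + 1)^2)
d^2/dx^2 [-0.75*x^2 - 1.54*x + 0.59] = -1.50000000000000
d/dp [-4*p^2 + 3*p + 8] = 3 - 8*p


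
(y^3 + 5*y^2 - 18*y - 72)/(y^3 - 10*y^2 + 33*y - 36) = (y^2 + 9*y + 18)/(y^2 - 6*y + 9)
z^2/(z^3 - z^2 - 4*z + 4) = z^2/(z^3 - z^2 - 4*z + 4)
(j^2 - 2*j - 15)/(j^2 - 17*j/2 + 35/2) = 2*(j + 3)/(2*j - 7)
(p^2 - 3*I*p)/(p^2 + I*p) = (p - 3*I)/(p + I)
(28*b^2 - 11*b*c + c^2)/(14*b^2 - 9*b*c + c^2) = (4*b - c)/(2*b - c)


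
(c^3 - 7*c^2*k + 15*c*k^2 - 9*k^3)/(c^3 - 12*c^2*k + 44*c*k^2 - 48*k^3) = (c^3 - 7*c^2*k + 15*c*k^2 - 9*k^3)/(c^3 - 12*c^2*k + 44*c*k^2 - 48*k^3)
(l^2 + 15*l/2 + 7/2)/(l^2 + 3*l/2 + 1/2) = (l + 7)/(l + 1)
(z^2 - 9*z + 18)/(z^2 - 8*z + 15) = (z - 6)/(z - 5)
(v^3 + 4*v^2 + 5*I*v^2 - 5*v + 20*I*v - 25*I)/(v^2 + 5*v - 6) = (v^2 + 5*v*(1 + I) + 25*I)/(v + 6)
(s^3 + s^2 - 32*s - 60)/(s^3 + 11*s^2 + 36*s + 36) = (s^2 - s - 30)/(s^2 + 9*s + 18)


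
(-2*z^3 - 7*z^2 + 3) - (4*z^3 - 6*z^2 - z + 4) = -6*z^3 - z^2 + z - 1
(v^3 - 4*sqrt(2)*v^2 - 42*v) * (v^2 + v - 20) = v^5 - 4*sqrt(2)*v^4 + v^4 - 62*v^3 - 4*sqrt(2)*v^3 - 42*v^2 + 80*sqrt(2)*v^2 + 840*v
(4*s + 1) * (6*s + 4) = 24*s^2 + 22*s + 4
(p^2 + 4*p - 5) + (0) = p^2 + 4*p - 5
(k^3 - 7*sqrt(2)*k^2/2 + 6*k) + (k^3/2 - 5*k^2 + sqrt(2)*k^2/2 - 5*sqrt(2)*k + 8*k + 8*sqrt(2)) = 3*k^3/2 - 5*k^2 - 3*sqrt(2)*k^2 - 5*sqrt(2)*k + 14*k + 8*sqrt(2)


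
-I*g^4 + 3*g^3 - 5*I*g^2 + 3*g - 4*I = (g - I)^2*(g + 4*I)*(-I*g + 1)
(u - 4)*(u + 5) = u^2 + u - 20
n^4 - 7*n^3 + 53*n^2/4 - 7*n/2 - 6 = (n - 4)*(n - 2)*(n - 3/2)*(n + 1/2)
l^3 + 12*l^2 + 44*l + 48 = (l + 2)*(l + 4)*(l + 6)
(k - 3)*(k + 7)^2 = k^3 + 11*k^2 + 7*k - 147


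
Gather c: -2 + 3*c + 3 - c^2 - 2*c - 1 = -c^2 + c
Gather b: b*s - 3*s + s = b*s - 2*s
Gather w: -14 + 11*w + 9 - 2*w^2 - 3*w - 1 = -2*w^2 + 8*w - 6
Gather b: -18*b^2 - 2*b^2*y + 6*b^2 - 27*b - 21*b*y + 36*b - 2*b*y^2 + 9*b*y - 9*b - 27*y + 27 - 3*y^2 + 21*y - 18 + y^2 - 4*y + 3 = b^2*(-2*y - 12) + b*(-2*y^2 - 12*y) - 2*y^2 - 10*y + 12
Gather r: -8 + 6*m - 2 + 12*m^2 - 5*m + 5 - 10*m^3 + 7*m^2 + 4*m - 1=-10*m^3 + 19*m^2 + 5*m - 6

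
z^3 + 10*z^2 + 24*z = z*(z + 4)*(z + 6)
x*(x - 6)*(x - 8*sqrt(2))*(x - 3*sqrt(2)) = x^4 - 11*sqrt(2)*x^3 - 6*x^3 + 48*x^2 + 66*sqrt(2)*x^2 - 288*x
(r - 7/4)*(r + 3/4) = r^2 - r - 21/16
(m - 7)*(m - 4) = m^2 - 11*m + 28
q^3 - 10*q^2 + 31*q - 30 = (q - 5)*(q - 3)*(q - 2)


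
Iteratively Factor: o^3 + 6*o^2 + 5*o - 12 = (o + 4)*(o^2 + 2*o - 3) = (o + 3)*(o + 4)*(o - 1)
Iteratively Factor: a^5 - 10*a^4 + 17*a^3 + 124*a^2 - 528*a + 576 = (a - 4)*(a^4 - 6*a^3 - 7*a^2 + 96*a - 144) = (a - 4)^2*(a^3 - 2*a^2 - 15*a + 36) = (a - 4)^2*(a - 3)*(a^2 + a - 12) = (a - 4)^2*(a - 3)^2*(a + 4)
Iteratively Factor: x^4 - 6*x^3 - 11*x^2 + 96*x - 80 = (x - 5)*(x^3 - x^2 - 16*x + 16) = (x - 5)*(x - 1)*(x^2 - 16) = (x - 5)*(x - 4)*(x - 1)*(x + 4)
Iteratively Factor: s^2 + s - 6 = (s - 2)*(s + 3)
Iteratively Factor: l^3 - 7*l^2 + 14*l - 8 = (l - 4)*(l^2 - 3*l + 2) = (l - 4)*(l - 1)*(l - 2)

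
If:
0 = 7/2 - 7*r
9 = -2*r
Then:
No Solution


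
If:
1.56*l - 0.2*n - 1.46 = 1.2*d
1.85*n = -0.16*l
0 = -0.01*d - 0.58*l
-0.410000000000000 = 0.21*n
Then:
No Solution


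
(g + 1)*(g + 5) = g^2 + 6*g + 5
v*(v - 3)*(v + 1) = v^3 - 2*v^2 - 3*v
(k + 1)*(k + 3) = k^2 + 4*k + 3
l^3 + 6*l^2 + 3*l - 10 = (l - 1)*(l + 2)*(l + 5)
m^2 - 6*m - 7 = (m - 7)*(m + 1)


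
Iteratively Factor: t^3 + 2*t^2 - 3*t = (t + 3)*(t^2 - t) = (t - 1)*(t + 3)*(t)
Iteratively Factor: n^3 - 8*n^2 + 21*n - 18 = (n - 3)*(n^2 - 5*n + 6) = (n - 3)^2*(n - 2)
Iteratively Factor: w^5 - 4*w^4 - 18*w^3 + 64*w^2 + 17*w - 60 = (w - 3)*(w^4 - w^3 - 21*w^2 + w + 20) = (w - 3)*(w + 4)*(w^3 - 5*w^2 - w + 5) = (w - 3)*(w - 1)*(w + 4)*(w^2 - 4*w - 5) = (w - 3)*(w - 1)*(w + 1)*(w + 4)*(w - 5)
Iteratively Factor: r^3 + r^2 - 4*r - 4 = (r - 2)*(r^2 + 3*r + 2) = (r - 2)*(r + 1)*(r + 2)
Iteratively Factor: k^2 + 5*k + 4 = (k + 4)*(k + 1)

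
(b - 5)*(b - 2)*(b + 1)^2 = b^4 - 5*b^3 - 3*b^2 + 13*b + 10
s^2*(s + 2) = s^3 + 2*s^2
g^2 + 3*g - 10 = (g - 2)*(g + 5)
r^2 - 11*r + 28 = (r - 7)*(r - 4)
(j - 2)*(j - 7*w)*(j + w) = j^3 - 6*j^2*w - 2*j^2 - 7*j*w^2 + 12*j*w + 14*w^2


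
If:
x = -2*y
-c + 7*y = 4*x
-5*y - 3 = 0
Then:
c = -9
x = 6/5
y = -3/5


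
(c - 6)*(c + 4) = c^2 - 2*c - 24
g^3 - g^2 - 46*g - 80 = (g - 8)*(g + 2)*(g + 5)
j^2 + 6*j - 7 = (j - 1)*(j + 7)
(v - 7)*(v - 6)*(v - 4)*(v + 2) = v^4 - 15*v^3 + 60*v^2 + 20*v - 336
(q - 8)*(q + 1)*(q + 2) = q^3 - 5*q^2 - 22*q - 16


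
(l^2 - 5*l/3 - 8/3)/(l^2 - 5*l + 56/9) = 3*(l + 1)/(3*l - 7)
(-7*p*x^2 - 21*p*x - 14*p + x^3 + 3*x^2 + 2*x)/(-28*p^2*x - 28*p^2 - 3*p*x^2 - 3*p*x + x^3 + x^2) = (x + 2)/(4*p + x)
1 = 1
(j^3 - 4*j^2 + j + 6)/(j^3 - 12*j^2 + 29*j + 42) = (j^2 - 5*j + 6)/(j^2 - 13*j + 42)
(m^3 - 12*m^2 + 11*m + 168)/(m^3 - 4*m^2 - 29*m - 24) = (m - 7)/(m + 1)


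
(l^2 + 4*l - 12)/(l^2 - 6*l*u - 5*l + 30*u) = (l^2 + 4*l - 12)/(l^2 - 6*l*u - 5*l + 30*u)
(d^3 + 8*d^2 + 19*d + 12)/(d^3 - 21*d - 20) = (d + 3)/(d - 5)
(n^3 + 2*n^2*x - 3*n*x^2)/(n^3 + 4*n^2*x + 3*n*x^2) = (n - x)/(n + x)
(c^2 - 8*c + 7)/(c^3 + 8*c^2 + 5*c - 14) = (c - 7)/(c^2 + 9*c + 14)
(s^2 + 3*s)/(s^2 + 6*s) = (s + 3)/(s + 6)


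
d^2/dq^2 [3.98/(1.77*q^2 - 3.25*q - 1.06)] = (24.937884*q^2 - 45.7899*q - 3.98*(3.54*q - 3.25)*(7.08*q - 6.5) - 14.934552)/(-1.77*q^2 + 3.25*q + 1.06)^3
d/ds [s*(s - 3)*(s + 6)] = 3*s^2 + 6*s - 18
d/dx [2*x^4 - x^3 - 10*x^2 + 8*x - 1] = 8*x^3 - 3*x^2 - 20*x + 8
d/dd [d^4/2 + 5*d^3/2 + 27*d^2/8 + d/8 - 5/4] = 2*d^3 + 15*d^2/2 + 27*d/4 + 1/8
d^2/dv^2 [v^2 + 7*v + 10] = 2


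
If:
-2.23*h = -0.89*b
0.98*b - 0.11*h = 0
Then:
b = 0.00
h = 0.00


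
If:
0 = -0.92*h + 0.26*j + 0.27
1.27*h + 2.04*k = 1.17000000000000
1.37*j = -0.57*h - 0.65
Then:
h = 0.14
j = -0.53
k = 0.48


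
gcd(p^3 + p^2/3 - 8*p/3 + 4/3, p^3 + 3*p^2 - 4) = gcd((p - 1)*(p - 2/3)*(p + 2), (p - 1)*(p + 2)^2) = p^2 + p - 2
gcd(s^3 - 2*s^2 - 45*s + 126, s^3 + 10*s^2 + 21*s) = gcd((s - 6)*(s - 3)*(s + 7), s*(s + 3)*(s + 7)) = s + 7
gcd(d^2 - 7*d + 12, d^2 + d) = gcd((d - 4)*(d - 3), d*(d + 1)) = 1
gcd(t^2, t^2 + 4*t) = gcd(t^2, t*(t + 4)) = t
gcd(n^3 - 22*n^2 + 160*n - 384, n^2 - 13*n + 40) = n - 8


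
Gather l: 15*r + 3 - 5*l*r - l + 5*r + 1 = l*(-5*r - 1) + 20*r + 4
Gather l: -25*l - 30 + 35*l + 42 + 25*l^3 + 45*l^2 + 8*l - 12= 25*l^3 + 45*l^2 + 18*l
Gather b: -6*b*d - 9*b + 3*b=b*(-6*d - 6)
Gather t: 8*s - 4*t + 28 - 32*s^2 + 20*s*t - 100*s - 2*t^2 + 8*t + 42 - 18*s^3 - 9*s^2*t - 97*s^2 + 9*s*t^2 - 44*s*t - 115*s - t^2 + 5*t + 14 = -18*s^3 - 129*s^2 - 207*s + t^2*(9*s - 3) + t*(-9*s^2 - 24*s + 9) + 84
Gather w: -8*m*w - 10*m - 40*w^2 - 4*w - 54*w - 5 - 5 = -10*m - 40*w^2 + w*(-8*m - 58) - 10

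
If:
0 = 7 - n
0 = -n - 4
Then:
No Solution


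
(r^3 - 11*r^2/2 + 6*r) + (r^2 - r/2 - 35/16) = r^3 - 9*r^2/2 + 11*r/2 - 35/16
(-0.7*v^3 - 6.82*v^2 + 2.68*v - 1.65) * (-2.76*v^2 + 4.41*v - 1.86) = 1.932*v^5 + 15.7362*v^4 - 36.171*v^3 + 29.058*v^2 - 12.2613*v + 3.069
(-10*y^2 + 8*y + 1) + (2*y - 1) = -10*y^2 + 10*y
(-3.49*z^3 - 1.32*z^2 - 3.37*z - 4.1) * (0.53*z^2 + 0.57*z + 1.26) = -1.8497*z^5 - 2.6889*z^4 - 6.9359*z^3 - 5.7571*z^2 - 6.5832*z - 5.166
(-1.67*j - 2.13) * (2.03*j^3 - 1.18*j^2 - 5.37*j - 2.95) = -3.3901*j^4 - 2.3533*j^3 + 11.4813*j^2 + 16.3646*j + 6.2835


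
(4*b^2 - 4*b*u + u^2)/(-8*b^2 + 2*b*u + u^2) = (-2*b + u)/(4*b + u)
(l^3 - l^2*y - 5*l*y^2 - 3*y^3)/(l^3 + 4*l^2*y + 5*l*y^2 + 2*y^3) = (l - 3*y)/(l + 2*y)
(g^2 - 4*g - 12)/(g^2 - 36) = (g + 2)/(g + 6)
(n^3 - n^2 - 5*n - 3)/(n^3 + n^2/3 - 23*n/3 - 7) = 3*(n + 1)/(3*n + 7)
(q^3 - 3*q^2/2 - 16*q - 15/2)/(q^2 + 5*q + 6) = (2*q^2 - 9*q - 5)/(2*(q + 2))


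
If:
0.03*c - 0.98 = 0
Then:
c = 32.67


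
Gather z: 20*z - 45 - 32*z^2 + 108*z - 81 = -32*z^2 + 128*z - 126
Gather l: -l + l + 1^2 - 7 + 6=0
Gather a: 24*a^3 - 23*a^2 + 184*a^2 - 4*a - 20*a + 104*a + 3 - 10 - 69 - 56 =24*a^3 + 161*a^2 + 80*a - 132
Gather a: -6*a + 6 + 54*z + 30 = -6*a + 54*z + 36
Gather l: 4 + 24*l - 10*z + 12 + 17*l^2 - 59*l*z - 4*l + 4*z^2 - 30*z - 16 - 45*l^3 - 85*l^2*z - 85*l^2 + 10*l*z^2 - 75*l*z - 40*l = -45*l^3 + l^2*(-85*z - 68) + l*(10*z^2 - 134*z - 20) + 4*z^2 - 40*z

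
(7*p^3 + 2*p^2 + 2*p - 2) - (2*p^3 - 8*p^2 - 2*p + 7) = 5*p^3 + 10*p^2 + 4*p - 9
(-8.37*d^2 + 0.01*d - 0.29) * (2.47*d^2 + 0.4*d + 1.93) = -20.6739*d^4 - 3.3233*d^3 - 16.8664*d^2 - 0.0967*d - 0.5597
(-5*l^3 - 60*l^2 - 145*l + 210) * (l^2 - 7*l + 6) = -5*l^5 - 25*l^4 + 245*l^3 + 865*l^2 - 2340*l + 1260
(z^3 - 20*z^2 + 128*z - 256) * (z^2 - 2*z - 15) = z^5 - 22*z^4 + 153*z^3 - 212*z^2 - 1408*z + 3840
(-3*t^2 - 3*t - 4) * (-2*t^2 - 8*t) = 6*t^4 + 30*t^3 + 32*t^2 + 32*t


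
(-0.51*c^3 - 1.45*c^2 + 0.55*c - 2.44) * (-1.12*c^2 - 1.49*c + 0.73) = 0.5712*c^5 + 2.3839*c^4 + 1.1722*c^3 + 0.8548*c^2 + 4.0371*c - 1.7812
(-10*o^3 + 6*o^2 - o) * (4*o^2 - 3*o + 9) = -40*o^5 + 54*o^4 - 112*o^3 + 57*o^2 - 9*o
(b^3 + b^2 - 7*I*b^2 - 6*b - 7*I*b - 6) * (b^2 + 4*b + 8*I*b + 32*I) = b^5 + 5*b^4 + I*b^4 + 54*b^3 + 5*I*b^3 + 250*b^2 - 44*I*b^2 + 200*b - 240*I*b - 192*I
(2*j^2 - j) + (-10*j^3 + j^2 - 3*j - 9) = -10*j^3 + 3*j^2 - 4*j - 9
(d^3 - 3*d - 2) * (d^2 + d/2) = d^5 + d^4/2 - 3*d^3 - 7*d^2/2 - d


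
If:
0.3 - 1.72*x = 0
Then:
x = 0.17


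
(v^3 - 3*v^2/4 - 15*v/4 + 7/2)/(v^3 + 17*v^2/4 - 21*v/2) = (v^2 + v - 2)/(v*(v + 6))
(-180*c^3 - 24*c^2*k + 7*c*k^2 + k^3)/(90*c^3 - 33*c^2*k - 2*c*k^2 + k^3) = (-6*c - k)/(3*c - k)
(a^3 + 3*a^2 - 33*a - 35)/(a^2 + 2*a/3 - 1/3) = 3*(a^2 + 2*a - 35)/(3*a - 1)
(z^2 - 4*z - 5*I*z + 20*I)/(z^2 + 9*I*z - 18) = (z^2 - 4*z - 5*I*z + 20*I)/(z^2 + 9*I*z - 18)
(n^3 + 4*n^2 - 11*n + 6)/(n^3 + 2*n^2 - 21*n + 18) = (n - 1)/(n - 3)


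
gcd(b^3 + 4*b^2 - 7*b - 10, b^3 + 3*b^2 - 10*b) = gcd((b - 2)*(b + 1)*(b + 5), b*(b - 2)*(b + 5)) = b^2 + 3*b - 10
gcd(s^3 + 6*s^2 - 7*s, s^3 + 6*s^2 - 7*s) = s^3 + 6*s^2 - 7*s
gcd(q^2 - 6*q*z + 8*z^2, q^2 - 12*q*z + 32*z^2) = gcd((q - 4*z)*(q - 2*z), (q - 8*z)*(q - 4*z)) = -q + 4*z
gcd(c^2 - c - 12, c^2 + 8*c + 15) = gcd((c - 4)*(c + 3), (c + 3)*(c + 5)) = c + 3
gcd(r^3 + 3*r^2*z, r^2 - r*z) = r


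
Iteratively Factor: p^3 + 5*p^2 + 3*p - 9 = (p + 3)*(p^2 + 2*p - 3) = (p + 3)^2*(p - 1)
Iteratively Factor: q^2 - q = (q - 1)*(q)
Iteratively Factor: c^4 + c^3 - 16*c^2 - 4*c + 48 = (c + 4)*(c^3 - 3*c^2 - 4*c + 12) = (c - 2)*(c + 4)*(c^2 - c - 6) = (c - 3)*(c - 2)*(c + 4)*(c + 2)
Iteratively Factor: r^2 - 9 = (r - 3)*(r + 3)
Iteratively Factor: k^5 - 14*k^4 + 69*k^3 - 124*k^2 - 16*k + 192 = (k - 4)*(k^4 - 10*k^3 + 29*k^2 - 8*k - 48) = (k - 4)^2*(k^3 - 6*k^2 + 5*k + 12) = (k - 4)^3*(k^2 - 2*k - 3) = (k - 4)^3*(k - 3)*(k + 1)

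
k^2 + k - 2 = (k - 1)*(k + 2)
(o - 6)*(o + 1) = o^2 - 5*o - 6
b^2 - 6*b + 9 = (b - 3)^2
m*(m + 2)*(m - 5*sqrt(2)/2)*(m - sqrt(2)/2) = m^4 - 3*sqrt(2)*m^3 + 2*m^3 - 6*sqrt(2)*m^2 + 5*m^2/2 + 5*m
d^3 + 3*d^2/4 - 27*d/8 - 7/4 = (d - 7/4)*(d + 1/2)*(d + 2)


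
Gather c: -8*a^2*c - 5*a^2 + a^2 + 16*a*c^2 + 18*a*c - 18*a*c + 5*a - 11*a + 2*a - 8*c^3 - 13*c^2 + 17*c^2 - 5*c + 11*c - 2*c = -4*a^2 - 4*a - 8*c^3 + c^2*(16*a + 4) + c*(4 - 8*a^2)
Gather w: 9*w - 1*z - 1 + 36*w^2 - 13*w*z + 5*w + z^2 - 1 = 36*w^2 + w*(14 - 13*z) + z^2 - z - 2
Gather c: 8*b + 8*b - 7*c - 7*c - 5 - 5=16*b - 14*c - 10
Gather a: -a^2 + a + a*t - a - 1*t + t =-a^2 + a*t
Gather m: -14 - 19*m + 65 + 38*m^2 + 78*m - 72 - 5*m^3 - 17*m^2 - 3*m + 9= -5*m^3 + 21*m^2 + 56*m - 12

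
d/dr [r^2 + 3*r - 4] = 2*r + 3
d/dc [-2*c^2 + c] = 1 - 4*c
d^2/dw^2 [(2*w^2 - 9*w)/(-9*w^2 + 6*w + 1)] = 2*(621*w^3 - 54*w^2 + 243*w - 56)/(729*w^6 - 1458*w^5 + 729*w^4 + 108*w^3 - 81*w^2 - 18*w - 1)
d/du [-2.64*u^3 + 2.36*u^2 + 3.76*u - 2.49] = -7.92*u^2 + 4.72*u + 3.76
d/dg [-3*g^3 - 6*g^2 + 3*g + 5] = -9*g^2 - 12*g + 3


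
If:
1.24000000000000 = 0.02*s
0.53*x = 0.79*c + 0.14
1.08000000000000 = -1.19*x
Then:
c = -0.79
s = 62.00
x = -0.91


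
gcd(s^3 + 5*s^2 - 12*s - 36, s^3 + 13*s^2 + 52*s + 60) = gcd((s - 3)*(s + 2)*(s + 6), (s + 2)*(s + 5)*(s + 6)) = s^2 + 8*s + 12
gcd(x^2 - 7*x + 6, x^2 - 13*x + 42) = x - 6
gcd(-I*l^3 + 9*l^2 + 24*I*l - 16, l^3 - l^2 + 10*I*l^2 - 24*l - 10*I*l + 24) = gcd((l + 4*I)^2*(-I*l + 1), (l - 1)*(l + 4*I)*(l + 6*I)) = l + 4*I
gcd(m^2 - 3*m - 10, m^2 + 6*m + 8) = m + 2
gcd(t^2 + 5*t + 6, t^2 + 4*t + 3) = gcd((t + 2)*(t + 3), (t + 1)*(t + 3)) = t + 3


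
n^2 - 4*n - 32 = (n - 8)*(n + 4)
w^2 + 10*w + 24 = (w + 4)*(w + 6)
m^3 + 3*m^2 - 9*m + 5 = (m - 1)^2*(m + 5)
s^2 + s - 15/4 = (s - 3/2)*(s + 5/2)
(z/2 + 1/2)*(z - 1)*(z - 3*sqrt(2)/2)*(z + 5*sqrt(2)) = z^4/2 + 7*sqrt(2)*z^3/4 - 8*z^2 - 7*sqrt(2)*z/4 + 15/2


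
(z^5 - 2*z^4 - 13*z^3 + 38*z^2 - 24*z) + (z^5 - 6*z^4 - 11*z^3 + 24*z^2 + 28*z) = 2*z^5 - 8*z^4 - 24*z^3 + 62*z^2 + 4*z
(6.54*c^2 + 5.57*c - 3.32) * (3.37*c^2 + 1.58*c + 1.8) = 22.0398*c^4 + 29.1041*c^3 + 9.3842*c^2 + 4.7804*c - 5.976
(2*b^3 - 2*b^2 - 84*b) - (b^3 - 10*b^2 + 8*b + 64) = b^3 + 8*b^2 - 92*b - 64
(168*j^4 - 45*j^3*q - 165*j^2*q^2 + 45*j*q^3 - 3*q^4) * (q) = 168*j^4*q - 45*j^3*q^2 - 165*j^2*q^3 + 45*j*q^4 - 3*q^5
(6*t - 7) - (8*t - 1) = -2*t - 6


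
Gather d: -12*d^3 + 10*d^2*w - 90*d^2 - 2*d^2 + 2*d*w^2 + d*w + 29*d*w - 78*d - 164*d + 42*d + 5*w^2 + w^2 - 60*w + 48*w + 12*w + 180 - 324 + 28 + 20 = -12*d^3 + d^2*(10*w - 92) + d*(2*w^2 + 30*w - 200) + 6*w^2 - 96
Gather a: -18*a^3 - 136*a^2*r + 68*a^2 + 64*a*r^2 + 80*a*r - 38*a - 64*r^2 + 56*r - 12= -18*a^3 + a^2*(68 - 136*r) + a*(64*r^2 + 80*r - 38) - 64*r^2 + 56*r - 12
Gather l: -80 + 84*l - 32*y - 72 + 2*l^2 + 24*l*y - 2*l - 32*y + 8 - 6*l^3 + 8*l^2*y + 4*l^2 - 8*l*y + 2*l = -6*l^3 + l^2*(8*y + 6) + l*(16*y + 84) - 64*y - 144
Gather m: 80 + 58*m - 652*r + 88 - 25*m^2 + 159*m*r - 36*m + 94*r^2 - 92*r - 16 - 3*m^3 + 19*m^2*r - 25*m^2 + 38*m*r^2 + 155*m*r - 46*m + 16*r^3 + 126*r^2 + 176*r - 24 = -3*m^3 + m^2*(19*r - 50) + m*(38*r^2 + 314*r - 24) + 16*r^3 + 220*r^2 - 568*r + 128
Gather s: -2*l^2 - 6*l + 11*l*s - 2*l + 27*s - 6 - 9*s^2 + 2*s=-2*l^2 - 8*l - 9*s^2 + s*(11*l + 29) - 6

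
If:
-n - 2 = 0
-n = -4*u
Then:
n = -2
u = -1/2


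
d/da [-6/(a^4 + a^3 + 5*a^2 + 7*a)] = 6*(4*a^3 + 3*a^2 + 10*a + 7)/(a^2*(a^3 + a^2 + 5*a + 7)^2)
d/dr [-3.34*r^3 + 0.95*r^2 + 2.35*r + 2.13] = -10.02*r^2 + 1.9*r + 2.35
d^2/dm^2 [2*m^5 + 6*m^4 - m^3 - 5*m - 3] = 2*m*(20*m^2 + 36*m - 3)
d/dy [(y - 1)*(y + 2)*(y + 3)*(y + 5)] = 4*y^3 + 27*y^2 + 42*y - 1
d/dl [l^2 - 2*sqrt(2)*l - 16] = 2*l - 2*sqrt(2)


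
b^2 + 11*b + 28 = (b + 4)*(b + 7)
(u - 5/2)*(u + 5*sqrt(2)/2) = u^2 - 5*u/2 + 5*sqrt(2)*u/2 - 25*sqrt(2)/4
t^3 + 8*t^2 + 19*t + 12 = (t + 1)*(t + 3)*(t + 4)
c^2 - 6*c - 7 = (c - 7)*(c + 1)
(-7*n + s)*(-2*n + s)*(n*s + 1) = 14*n^3*s - 9*n^2*s^2 + 14*n^2 + n*s^3 - 9*n*s + s^2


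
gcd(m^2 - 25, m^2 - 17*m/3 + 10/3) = m - 5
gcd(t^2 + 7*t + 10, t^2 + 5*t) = t + 5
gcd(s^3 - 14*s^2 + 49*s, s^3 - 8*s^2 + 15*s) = s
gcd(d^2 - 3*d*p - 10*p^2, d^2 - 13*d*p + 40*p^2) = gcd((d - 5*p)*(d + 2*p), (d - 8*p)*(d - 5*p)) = -d + 5*p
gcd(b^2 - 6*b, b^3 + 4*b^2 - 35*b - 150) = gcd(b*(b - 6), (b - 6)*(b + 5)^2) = b - 6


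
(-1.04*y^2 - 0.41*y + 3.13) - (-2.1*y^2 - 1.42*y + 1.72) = 1.06*y^2 + 1.01*y + 1.41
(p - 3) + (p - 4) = 2*p - 7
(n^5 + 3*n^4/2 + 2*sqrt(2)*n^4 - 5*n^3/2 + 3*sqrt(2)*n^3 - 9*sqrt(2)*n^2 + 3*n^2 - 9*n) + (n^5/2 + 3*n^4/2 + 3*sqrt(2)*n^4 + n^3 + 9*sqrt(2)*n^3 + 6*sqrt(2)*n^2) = 3*n^5/2 + 3*n^4 + 5*sqrt(2)*n^4 - 3*n^3/2 + 12*sqrt(2)*n^3 - 3*sqrt(2)*n^2 + 3*n^2 - 9*n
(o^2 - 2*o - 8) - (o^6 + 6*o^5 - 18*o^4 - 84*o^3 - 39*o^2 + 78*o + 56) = -o^6 - 6*o^5 + 18*o^4 + 84*o^3 + 40*o^2 - 80*o - 64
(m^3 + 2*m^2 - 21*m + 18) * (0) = 0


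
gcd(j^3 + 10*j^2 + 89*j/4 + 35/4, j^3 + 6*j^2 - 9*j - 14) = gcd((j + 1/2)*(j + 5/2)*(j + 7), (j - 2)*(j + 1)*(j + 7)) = j + 7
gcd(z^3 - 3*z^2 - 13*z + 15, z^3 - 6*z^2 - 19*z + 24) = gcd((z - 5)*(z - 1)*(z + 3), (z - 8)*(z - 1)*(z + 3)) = z^2 + 2*z - 3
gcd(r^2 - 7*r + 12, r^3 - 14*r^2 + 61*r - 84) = r^2 - 7*r + 12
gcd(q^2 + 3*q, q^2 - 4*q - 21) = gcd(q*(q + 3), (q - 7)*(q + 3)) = q + 3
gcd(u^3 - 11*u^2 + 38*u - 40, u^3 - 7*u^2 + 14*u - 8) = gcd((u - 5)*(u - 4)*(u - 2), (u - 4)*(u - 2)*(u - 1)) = u^2 - 6*u + 8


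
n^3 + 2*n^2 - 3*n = n*(n - 1)*(n + 3)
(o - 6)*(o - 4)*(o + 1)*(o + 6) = o^4 - 3*o^3 - 40*o^2 + 108*o + 144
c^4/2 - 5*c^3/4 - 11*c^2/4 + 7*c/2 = c*(c/2 + 1)*(c - 7/2)*(c - 1)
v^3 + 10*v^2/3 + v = v*(v + 1/3)*(v + 3)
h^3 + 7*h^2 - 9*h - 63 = (h - 3)*(h + 3)*(h + 7)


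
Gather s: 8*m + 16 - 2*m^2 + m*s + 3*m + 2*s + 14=-2*m^2 + 11*m + s*(m + 2) + 30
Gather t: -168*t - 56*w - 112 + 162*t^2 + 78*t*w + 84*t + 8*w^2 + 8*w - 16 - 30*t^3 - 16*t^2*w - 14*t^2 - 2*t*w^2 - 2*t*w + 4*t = -30*t^3 + t^2*(148 - 16*w) + t*(-2*w^2 + 76*w - 80) + 8*w^2 - 48*w - 128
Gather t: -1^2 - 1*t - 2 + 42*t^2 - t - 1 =42*t^2 - 2*t - 4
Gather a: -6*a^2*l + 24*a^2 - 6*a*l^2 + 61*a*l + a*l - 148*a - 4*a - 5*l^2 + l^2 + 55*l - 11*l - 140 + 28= a^2*(24 - 6*l) + a*(-6*l^2 + 62*l - 152) - 4*l^2 + 44*l - 112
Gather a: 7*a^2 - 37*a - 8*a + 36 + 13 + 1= 7*a^2 - 45*a + 50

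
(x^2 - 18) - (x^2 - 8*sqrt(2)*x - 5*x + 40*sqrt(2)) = 5*x + 8*sqrt(2)*x - 40*sqrt(2) - 18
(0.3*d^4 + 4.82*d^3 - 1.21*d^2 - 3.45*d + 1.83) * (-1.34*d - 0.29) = -0.402*d^5 - 6.5458*d^4 + 0.2236*d^3 + 4.9739*d^2 - 1.4517*d - 0.5307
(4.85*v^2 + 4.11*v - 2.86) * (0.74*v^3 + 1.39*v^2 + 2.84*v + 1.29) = 3.589*v^5 + 9.7829*v^4 + 17.3705*v^3 + 13.9535*v^2 - 2.8205*v - 3.6894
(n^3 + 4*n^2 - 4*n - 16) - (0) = n^3 + 4*n^2 - 4*n - 16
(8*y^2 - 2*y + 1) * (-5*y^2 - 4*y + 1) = -40*y^4 - 22*y^3 + 11*y^2 - 6*y + 1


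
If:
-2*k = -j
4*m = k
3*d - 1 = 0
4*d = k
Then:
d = 1/3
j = 8/3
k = 4/3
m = 1/3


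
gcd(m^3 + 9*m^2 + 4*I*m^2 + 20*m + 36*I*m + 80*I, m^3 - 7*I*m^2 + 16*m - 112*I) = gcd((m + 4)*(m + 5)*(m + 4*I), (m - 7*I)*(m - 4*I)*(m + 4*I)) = m + 4*I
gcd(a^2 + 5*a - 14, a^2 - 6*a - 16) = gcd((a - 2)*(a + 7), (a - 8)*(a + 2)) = 1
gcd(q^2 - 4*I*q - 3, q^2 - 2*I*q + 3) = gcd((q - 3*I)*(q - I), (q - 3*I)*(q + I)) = q - 3*I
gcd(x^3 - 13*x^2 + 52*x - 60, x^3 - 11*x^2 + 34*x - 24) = x - 6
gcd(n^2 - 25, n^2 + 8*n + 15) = n + 5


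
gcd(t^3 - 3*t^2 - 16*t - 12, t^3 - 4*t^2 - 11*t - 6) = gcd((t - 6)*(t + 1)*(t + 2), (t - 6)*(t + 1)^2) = t^2 - 5*t - 6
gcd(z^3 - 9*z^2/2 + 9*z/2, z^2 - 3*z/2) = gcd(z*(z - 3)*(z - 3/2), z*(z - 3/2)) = z^2 - 3*z/2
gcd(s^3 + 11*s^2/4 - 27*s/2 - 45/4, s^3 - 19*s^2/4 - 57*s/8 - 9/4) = s + 3/4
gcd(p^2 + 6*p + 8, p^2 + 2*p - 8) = p + 4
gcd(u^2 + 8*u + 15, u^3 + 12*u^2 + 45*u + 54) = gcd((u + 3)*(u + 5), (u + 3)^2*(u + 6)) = u + 3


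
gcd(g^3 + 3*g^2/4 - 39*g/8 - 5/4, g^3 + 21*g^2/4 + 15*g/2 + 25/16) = g^2 + 11*g/4 + 5/8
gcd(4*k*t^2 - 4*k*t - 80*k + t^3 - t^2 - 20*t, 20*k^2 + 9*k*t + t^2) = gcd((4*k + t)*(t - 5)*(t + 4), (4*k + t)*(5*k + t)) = 4*k + t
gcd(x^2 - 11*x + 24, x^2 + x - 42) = 1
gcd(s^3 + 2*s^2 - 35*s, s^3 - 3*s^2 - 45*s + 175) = s^2 + 2*s - 35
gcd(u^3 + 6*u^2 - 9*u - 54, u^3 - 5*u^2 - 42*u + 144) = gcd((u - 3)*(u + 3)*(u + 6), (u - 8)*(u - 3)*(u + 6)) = u^2 + 3*u - 18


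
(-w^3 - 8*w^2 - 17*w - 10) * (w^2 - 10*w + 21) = -w^5 + 2*w^4 + 42*w^3 - 8*w^2 - 257*w - 210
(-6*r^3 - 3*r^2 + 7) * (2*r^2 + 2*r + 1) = -12*r^5 - 18*r^4 - 12*r^3 + 11*r^2 + 14*r + 7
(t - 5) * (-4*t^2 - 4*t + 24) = -4*t^3 + 16*t^2 + 44*t - 120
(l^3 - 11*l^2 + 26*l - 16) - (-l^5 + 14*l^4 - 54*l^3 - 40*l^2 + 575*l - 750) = l^5 - 14*l^4 + 55*l^3 + 29*l^2 - 549*l + 734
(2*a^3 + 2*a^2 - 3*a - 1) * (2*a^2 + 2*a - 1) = 4*a^5 + 8*a^4 - 4*a^3 - 10*a^2 + a + 1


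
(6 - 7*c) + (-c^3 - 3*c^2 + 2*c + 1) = -c^3 - 3*c^2 - 5*c + 7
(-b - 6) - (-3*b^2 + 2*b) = 3*b^2 - 3*b - 6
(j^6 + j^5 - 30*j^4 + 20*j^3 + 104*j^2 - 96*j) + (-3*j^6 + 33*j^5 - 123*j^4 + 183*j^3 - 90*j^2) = -2*j^6 + 34*j^5 - 153*j^4 + 203*j^3 + 14*j^2 - 96*j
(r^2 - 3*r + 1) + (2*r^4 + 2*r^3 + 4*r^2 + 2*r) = 2*r^4 + 2*r^3 + 5*r^2 - r + 1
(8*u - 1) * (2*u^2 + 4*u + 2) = 16*u^3 + 30*u^2 + 12*u - 2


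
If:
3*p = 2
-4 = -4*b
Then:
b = 1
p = 2/3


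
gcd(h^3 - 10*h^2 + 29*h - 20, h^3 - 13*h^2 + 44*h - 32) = h^2 - 5*h + 4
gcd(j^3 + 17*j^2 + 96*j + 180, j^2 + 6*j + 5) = j + 5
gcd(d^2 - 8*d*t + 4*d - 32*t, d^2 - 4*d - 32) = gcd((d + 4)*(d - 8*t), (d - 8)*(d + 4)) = d + 4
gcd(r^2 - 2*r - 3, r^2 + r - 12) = r - 3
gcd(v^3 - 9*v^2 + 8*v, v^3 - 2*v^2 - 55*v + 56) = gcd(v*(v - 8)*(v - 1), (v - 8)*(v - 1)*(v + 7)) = v^2 - 9*v + 8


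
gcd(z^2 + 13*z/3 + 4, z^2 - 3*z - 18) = z + 3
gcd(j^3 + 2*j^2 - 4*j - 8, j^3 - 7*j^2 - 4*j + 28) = j^2 - 4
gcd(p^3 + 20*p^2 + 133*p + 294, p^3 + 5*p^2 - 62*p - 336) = p^2 + 13*p + 42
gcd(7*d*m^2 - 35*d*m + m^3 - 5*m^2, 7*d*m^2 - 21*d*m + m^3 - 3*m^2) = 7*d*m + m^2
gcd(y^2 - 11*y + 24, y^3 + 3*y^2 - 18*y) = y - 3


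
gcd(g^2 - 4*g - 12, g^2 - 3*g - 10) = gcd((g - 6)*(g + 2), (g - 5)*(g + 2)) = g + 2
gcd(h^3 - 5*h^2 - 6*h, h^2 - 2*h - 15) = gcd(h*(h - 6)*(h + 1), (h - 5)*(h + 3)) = 1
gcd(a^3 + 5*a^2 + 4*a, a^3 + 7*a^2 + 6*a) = a^2 + a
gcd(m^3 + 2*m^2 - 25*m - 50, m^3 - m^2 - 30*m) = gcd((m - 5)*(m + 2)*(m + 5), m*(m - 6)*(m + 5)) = m + 5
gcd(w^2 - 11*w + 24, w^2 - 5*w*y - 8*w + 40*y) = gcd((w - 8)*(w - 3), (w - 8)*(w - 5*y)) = w - 8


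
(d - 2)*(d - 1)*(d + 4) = d^3 + d^2 - 10*d + 8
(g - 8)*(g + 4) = g^2 - 4*g - 32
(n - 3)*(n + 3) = n^2 - 9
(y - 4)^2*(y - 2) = y^3 - 10*y^2 + 32*y - 32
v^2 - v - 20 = (v - 5)*(v + 4)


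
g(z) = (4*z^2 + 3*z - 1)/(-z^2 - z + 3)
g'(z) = (2*z + 1)*(4*z^2 + 3*z - 1)/(-z^2 - z + 3)^2 + (8*z + 3)/(-z^2 - z + 3) = (-z^2 + 22*z + 8)/(z^4 + 2*z^3 - 5*z^2 - 6*z + 9)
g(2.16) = -6.31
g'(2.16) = 3.47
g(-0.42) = -0.48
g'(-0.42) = -0.13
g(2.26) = -6.00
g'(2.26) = 2.76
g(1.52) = -15.42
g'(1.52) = 56.75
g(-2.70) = -12.62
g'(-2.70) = -23.22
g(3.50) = -4.59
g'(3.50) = 0.45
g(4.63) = -4.28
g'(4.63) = 0.17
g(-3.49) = -6.55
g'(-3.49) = -2.50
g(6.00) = -4.13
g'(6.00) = 0.07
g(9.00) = -4.02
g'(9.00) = 0.02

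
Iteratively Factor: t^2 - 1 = (t - 1)*(t + 1)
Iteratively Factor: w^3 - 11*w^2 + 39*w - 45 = (w - 3)*(w^2 - 8*w + 15) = (w - 3)^2*(w - 5)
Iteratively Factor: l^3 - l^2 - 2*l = (l)*(l^2 - l - 2) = l*(l + 1)*(l - 2)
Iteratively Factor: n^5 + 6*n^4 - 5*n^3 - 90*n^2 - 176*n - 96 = (n - 4)*(n^4 + 10*n^3 + 35*n^2 + 50*n + 24) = (n - 4)*(n + 4)*(n^3 + 6*n^2 + 11*n + 6) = (n - 4)*(n + 3)*(n + 4)*(n^2 + 3*n + 2) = (n - 4)*(n + 2)*(n + 3)*(n + 4)*(n + 1)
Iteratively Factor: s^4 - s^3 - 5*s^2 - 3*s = (s + 1)*(s^3 - 2*s^2 - 3*s) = (s - 3)*(s + 1)*(s^2 + s) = (s - 3)*(s + 1)^2*(s)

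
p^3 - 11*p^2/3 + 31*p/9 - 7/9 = (p - 7/3)*(p - 1)*(p - 1/3)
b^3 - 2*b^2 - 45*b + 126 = (b - 6)*(b - 3)*(b + 7)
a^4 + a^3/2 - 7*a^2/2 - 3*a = a*(a - 2)*(a + 1)*(a + 3/2)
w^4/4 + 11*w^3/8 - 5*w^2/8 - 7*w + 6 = (w/4 + 1)*(w - 3/2)*(w - 1)*(w + 4)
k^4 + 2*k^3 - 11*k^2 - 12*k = k*(k - 3)*(k + 1)*(k + 4)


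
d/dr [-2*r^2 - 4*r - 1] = -4*r - 4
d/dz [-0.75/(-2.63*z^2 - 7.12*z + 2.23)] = (-3.945*z - 5.34)/(2.63*z^2 + 7.12*z - 2.23)^2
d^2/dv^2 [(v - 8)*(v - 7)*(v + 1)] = 6*v - 28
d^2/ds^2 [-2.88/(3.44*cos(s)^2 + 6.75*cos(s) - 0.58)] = (136.323072*(1 - cos(s)^2)^2 + 200.6208*cos(s)^3 + 222.36624*cos(s)^2 - 389.9664*cos(s) - 410.255424)/(3.44*cos(s)^2 + 6.75*cos(s) - 0.58)^3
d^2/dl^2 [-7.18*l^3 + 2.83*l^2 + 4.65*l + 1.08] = 5.66 - 43.08*l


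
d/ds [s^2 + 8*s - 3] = 2*s + 8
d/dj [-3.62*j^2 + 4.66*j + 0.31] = 4.66 - 7.24*j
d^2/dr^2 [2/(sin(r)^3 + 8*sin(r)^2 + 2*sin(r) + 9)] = 2*(-9*sin(r)^6 - 88*sin(r)^5 - 248*sin(r)^4 + 161*sin(r)^3 + 680*sin(r)^2 + 60*sin(r) - 136)/(sin(r)^3 + 8*sin(r)^2 + 2*sin(r) + 9)^3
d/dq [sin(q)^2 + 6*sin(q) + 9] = 2*(sin(q) + 3)*cos(q)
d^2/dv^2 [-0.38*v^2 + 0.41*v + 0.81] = -0.760000000000000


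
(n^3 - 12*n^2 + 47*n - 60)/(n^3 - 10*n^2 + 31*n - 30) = (n - 4)/(n - 2)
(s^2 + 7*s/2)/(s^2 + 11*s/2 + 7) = s/(s + 2)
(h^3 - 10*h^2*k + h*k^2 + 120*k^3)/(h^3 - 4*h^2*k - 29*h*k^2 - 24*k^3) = (h - 5*k)/(h + k)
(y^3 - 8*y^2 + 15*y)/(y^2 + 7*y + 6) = y*(y^2 - 8*y + 15)/(y^2 + 7*y + 6)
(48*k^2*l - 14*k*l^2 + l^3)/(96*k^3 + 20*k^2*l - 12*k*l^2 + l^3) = l/(2*k + l)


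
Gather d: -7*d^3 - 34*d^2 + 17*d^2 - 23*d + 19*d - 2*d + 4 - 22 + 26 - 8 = -7*d^3 - 17*d^2 - 6*d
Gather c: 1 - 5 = -4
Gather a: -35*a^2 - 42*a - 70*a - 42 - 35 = -35*a^2 - 112*a - 77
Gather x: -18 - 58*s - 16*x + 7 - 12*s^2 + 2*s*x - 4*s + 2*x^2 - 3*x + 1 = -12*s^2 - 62*s + 2*x^2 + x*(2*s - 19) - 10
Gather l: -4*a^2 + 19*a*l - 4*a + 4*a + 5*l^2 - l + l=-4*a^2 + 19*a*l + 5*l^2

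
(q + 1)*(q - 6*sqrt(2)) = q^2 - 6*sqrt(2)*q + q - 6*sqrt(2)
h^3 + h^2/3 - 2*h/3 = h*(h - 2/3)*(h + 1)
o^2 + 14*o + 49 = (o + 7)^2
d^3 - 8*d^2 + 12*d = d*(d - 6)*(d - 2)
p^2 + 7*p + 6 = (p + 1)*(p + 6)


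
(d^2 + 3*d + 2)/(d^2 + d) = (d + 2)/d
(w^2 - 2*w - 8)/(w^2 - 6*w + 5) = (w^2 - 2*w - 8)/(w^2 - 6*w + 5)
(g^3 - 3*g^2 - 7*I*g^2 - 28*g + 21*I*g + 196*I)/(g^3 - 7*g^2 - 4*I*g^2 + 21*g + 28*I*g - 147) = (g + 4)/(g + 3*I)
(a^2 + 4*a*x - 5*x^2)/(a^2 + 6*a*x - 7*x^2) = (a + 5*x)/(a + 7*x)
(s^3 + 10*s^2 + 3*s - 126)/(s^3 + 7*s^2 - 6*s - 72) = (s + 7)/(s + 4)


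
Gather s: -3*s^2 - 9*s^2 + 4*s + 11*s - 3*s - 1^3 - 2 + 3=-12*s^2 + 12*s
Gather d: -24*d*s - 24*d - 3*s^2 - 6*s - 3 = d*(-24*s - 24) - 3*s^2 - 6*s - 3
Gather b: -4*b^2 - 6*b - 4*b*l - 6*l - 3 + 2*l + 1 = -4*b^2 + b*(-4*l - 6) - 4*l - 2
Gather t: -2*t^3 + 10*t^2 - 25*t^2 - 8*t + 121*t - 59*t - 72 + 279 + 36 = -2*t^3 - 15*t^2 + 54*t + 243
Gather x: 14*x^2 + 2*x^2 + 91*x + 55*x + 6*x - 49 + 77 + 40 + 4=16*x^2 + 152*x + 72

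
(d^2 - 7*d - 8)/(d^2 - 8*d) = (d + 1)/d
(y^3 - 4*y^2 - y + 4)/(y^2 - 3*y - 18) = (-y^3 + 4*y^2 + y - 4)/(-y^2 + 3*y + 18)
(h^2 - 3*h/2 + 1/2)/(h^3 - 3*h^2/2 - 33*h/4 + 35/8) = 4*(h - 1)/(4*h^2 - 4*h - 35)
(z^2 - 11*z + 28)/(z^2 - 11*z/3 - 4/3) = 3*(z - 7)/(3*z + 1)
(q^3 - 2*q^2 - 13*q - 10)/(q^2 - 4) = (q^2 - 4*q - 5)/(q - 2)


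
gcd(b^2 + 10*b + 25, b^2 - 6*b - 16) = 1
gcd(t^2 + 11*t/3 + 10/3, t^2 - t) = 1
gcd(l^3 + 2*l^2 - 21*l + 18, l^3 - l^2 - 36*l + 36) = l^2 + 5*l - 6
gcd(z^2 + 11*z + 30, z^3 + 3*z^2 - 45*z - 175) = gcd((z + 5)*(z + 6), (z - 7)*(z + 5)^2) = z + 5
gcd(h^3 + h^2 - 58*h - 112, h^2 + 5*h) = 1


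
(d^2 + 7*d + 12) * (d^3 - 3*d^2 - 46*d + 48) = d^5 + 4*d^4 - 55*d^3 - 310*d^2 - 216*d + 576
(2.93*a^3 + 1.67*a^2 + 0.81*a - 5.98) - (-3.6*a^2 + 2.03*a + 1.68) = 2.93*a^3 + 5.27*a^2 - 1.22*a - 7.66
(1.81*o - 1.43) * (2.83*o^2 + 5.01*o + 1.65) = 5.1223*o^3 + 5.0212*o^2 - 4.1778*o - 2.3595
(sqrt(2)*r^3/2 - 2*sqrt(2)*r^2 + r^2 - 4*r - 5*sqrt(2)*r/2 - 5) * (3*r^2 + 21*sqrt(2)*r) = 3*sqrt(2)*r^5/2 - 6*sqrt(2)*r^4 + 24*r^4 - 96*r^3 + 27*sqrt(2)*r^3/2 - 120*r^2 - 84*sqrt(2)*r^2 - 105*sqrt(2)*r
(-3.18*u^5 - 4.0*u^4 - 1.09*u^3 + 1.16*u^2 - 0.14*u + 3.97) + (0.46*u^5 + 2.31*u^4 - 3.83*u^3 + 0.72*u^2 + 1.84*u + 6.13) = -2.72*u^5 - 1.69*u^4 - 4.92*u^3 + 1.88*u^2 + 1.7*u + 10.1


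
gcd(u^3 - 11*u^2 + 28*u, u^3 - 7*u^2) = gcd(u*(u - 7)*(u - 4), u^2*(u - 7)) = u^2 - 7*u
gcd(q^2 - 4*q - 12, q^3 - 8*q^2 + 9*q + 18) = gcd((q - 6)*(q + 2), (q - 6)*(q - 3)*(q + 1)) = q - 6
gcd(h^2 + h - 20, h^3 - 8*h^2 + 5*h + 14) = 1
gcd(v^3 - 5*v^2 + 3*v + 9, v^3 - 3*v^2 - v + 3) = v^2 - 2*v - 3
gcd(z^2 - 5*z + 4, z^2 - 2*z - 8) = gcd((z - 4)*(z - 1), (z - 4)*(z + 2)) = z - 4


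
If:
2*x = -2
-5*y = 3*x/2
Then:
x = -1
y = 3/10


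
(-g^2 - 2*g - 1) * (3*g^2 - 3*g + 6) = -3*g^4 - 3*g^3 - 3*g^2 - 9*g - 6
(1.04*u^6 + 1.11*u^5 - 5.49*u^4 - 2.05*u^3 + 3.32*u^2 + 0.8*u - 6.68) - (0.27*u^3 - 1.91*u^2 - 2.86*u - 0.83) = 1.04*u^6 + 1.11*u^5 - 5.49*u^4 - 2.32*u^3 + 5.23*u^2 + 3.66*u - 5.85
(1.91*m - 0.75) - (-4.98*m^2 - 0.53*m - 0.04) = 4.98*m^2 + 2.44*m - 0.71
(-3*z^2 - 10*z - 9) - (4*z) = -3*z^2 - 14*z - 9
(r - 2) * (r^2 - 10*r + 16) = r^3 - 12*r^2 + 36*r - 32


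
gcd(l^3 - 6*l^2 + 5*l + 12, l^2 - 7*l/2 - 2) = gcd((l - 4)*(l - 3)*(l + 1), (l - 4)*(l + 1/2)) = l - 4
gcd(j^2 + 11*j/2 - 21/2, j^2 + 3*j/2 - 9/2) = j - 3/2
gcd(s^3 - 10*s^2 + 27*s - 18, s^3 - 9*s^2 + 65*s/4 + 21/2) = s - 6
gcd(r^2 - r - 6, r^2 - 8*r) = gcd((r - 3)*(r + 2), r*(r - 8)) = 1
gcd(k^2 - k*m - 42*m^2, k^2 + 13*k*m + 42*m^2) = k + 6*m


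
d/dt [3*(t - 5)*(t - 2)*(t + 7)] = 9*t^2 - 117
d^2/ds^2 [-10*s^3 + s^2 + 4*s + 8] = 2 - 60*s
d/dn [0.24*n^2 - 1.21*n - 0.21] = 0.48*n - 1.21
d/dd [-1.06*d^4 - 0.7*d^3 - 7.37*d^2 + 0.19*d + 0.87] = -4.24*d^3 - 2.1*d^2 - 14.74*d + 0.19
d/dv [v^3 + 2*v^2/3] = v*(9*v + 4)/3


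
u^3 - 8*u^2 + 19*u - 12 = (u - 4)*(u - 3)*(u - 1)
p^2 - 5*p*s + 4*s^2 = (p - 4*s)*(p - s)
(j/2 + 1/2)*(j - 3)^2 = j^3/2 - 5*j^2/2 + 3*j/2 + 9/2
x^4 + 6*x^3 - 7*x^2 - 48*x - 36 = (x - 3)*(x + 1)*(x + 2)*(x + 6)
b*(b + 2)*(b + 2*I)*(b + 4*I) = b^4 + 2*b^3 + 6*I*b^3 - 8*b^2 + 12*I*b^2 - 16*b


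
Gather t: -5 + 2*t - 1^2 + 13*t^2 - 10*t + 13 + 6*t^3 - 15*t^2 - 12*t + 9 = 6*t^3 - 2*t^2 - 20*t + 16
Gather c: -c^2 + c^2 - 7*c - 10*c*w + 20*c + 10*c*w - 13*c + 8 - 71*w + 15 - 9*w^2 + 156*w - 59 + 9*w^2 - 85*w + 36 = 0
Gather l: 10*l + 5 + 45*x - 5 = 10*l + 45*x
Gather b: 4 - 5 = -1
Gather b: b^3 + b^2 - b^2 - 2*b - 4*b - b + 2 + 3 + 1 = b^3 - 7*b + 6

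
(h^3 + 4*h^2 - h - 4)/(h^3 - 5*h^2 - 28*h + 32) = (h + 1)/(h - 8)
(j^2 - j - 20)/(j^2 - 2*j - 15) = (j + 4)/(j + 3)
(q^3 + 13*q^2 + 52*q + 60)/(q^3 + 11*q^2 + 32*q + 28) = (q^2 + 11*q + 30)/(q^2 + 9*q + 14)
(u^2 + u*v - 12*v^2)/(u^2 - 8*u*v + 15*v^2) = (u + 4*v)/(u - 5*v)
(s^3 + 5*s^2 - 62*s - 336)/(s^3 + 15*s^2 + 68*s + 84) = (s - 8)/(s + 2)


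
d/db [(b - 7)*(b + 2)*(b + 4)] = 3*b^2 - 2*b - 34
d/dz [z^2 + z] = 2*z + 1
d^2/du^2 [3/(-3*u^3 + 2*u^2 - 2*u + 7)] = 6*((9*u - 2)*(3*u^3 - 2*u^2 + 2*u - 7) - (9*u^2 - 4*u + 2)^2)/(3*u^3 - 2*u^2 + 2*u - 7)^3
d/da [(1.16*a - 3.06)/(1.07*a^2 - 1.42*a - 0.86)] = (-1.2412*a^2 + 6.5484*a - 5.3428)/(1.1449*a^4 - 3.0388*a^3 + 0.176*a^2 + 2.4424*a + 0.7396)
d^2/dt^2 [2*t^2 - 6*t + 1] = 4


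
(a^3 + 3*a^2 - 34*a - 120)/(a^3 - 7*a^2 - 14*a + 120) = (a + 5)/(a - 5)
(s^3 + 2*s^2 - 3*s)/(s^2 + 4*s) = (s^2 + 2*s - 3)/(s + 4)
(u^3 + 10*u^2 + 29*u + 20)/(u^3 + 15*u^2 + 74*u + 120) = (u + 1)/(u + 6)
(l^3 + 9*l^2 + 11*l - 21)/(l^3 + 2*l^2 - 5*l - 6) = (l^2 + 6*l - 7)/(l^2 - l - 2)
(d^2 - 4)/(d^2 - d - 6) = (d - 2)/(d - 3)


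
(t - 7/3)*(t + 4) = t^2 + 5*t/3 - 28/3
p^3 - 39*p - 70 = (p - 7)*(p + 2)*(p + 5)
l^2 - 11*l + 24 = (l - 8)*(l - 3)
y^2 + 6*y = y*(y + 6)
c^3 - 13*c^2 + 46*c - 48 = (c - 8)*(c - 3)*(c - 2)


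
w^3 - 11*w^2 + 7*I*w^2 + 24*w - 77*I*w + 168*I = (w - 8)*(w - 3)*(w + 7*I)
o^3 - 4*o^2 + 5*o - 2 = (o - 2)*(o - 1)^2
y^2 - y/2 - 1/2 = (y - 1)*(y + 1/2)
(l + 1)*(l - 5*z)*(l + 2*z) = l^3 - 3*l^2*z + l^2 - 10*l*z^2 - 3*l*z - 10*z^2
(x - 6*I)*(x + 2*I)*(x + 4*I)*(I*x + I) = I*x^4 + I*x^3 + 28*I*x^2 - 48*x + 28*I*x - 48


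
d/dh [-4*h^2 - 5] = -8*h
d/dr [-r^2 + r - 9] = 1 - 2*r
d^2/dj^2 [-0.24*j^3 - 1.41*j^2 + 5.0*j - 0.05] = -1.44*j - 2.82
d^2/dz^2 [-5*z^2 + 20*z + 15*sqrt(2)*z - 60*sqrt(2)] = -10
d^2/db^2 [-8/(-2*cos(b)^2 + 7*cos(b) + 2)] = 8*(16*sin(b)^4 - 73*sin(b)^2 + 77*cos(b)/2 - 21*cos(3*b)/2 - 49)/(2*sin(b)^2 + 7*cos(b))^3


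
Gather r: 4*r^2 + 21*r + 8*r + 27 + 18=4*r^2 + 29*r + 45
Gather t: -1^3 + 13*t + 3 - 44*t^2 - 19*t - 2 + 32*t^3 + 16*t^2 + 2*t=32*t^3 - 28*t^2 - 4*t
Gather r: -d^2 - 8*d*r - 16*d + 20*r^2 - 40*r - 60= -d^2 - 16*d + 20*r^2 + r*(-8*d - 40) - 60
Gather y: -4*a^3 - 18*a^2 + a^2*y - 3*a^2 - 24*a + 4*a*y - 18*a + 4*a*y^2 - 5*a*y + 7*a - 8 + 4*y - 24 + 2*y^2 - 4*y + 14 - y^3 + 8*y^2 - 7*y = -4*a^3 - 21*a^2 - 35*a - y^3 + y^2*(4*a + 10) + y*(a^2 - a - 7) - 18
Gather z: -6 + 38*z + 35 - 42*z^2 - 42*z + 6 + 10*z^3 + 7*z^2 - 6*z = 10*z^3 - 35*z^2 - 10*z + 35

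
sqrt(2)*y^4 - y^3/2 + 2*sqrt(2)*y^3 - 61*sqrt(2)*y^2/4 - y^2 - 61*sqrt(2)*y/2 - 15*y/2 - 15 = (y + 2)*(y - 3*sqrt(2))*(y + 5*sqrt(2)/2)*(sqrt(2)*y + 1/2)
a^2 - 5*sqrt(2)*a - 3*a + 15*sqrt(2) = (a - 3)*(a - 5*sqrt(2))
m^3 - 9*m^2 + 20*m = m*(m - 5)*(m - 4)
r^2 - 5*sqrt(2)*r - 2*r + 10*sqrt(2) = (r - 2)*(r - 5*sqrt(2))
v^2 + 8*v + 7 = (v + 1)*(v + 7)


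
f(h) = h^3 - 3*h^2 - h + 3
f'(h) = 3*h^2 - 6*h - 1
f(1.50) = -1.88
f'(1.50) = -3.25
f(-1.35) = -3.58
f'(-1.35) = 12.57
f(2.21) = -3.07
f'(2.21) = 0.39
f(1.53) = -1.97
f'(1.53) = -3.16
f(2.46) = -2.73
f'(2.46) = 2.39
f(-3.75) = -88.17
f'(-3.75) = 63.69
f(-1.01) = -0.08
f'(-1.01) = 8.12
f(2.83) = -1.19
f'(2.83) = 6.05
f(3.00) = 0.00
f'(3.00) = 8.00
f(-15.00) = -4032.00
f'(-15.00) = 764.00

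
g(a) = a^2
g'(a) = 2*a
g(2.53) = 6.40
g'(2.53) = 5.06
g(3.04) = 9.24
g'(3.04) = 6.08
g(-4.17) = 17.39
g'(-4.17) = -8.34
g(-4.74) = 22.47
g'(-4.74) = -9.48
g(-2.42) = 5.86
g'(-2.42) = -4.84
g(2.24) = 5.02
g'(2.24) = 4.48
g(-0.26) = 0.07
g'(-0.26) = -0.52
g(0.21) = 0.04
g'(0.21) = 0.42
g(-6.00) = 36.00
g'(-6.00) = -12.00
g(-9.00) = 81.00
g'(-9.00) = -18.00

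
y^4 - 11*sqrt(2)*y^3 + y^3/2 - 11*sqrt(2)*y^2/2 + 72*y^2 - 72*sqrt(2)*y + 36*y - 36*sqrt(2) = (y + 1/2)*(y - 6*sqrt(2))*(y - 3*sqrt(2))*(y - 2*sqrt(2))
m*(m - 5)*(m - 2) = m^3 - 7*m^2 + 10*m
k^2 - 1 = (k - 1)*(k + 1)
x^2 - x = x*(x - 1)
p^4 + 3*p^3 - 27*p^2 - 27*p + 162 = (p - 3)^2*(p + 3)*(p + 6)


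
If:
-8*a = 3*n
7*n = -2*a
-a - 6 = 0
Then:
No Solution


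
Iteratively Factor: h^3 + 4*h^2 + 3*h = (h + 3)*(h^2 + h) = h*(h + 3)*(h + 1)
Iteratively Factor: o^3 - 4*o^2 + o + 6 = (o + 1)*(o^2 - 5*o + 6) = (o - 2)*(o + 1)*(o - 3)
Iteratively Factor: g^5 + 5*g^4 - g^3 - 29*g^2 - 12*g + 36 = (g + 2)*(g^4 + 3*g^3 - 7*g^2 - 15*g + 18) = (g + 2)*(g + 3)*(g^3 - 7*g + 6) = (g - 1)*(g + 2)*(g + 3)*(g^2 + g - 6) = (g - 1)*(g + 2)*(g + 3)^2*(g - 2)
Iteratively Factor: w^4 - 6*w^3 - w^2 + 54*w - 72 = (w - 2)*(w^3 - 4*w^2 - 9*w + 36) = (w - 4)*(w - 2)*(w^2 - 9) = (w - 4)*(w - 3)*(w - 2)*(w + 3)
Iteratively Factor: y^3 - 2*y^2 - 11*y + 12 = (y - 4)*(y^2 + 2*y - 3) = (y - 4)*(y + 3)*(y - 1)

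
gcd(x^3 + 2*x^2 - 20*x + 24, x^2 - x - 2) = x - 2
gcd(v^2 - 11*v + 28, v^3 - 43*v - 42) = v - 7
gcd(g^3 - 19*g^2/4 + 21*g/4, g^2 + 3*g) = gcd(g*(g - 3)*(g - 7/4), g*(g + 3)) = g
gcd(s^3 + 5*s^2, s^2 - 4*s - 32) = 1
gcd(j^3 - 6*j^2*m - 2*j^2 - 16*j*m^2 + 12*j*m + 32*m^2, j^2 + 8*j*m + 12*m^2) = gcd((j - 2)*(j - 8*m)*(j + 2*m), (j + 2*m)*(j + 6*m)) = j + 2*m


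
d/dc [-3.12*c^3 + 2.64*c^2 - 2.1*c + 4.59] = -9.36*c^2 + 5.28*c - 2.1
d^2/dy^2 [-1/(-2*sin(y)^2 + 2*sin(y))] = (-4 - 1/sin(y) + 4/sin(y)^2 - 2/sin(y)^3)/(2*(sin(y) - 1)^2)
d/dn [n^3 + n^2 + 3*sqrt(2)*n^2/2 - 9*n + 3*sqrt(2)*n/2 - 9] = 3*n^2 + 2*n + 3*sqrt(2)*n - 9 + 3*sqrt(2)/2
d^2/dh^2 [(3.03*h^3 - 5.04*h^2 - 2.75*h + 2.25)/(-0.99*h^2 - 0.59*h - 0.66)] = (3.5527136788005e-15*h^5 + 3.5527136788005e-15*h^4 + 1.35294*h^3 - 40.069458*h^2 - 26.585658*h + 3.622998)/(0.970299*h^6 + 1.734777*h^5 + 2.974455*h^4 + 2.518415*h^3 + 1.98297*h^2 + 0.771012*h + 0.287496)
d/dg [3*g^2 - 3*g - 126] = 6*g - 3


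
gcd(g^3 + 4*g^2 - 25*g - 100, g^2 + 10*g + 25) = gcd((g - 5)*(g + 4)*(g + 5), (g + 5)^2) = g + 5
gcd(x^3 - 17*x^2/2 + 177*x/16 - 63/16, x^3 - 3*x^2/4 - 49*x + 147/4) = x^2 - 31*x/4 + 21/4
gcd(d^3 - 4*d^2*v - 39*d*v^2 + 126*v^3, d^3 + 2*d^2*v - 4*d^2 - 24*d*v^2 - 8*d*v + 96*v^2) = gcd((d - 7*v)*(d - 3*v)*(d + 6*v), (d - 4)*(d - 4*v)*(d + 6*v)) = d + 6*v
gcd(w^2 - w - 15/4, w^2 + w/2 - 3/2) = w + 3/2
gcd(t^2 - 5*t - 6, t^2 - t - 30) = t - 6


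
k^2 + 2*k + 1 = (k + 1)^2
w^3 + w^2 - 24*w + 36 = (w - 3)*(w - 2)*(w + 6)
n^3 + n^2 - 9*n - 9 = (n - 3)*(n + 1)*(n + 3)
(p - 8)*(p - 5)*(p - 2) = p^3 - 15*p^2 + 66*p - 80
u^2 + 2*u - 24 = (u - 4)*(u + 6)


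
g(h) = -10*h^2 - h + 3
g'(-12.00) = 239.00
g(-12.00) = -1425.00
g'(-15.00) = 299.00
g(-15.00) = -2232.00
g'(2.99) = -60.80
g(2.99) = -89.39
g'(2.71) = -55.20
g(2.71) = -73.15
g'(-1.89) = 36.80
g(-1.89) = -30.83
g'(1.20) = -25.00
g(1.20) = -12.60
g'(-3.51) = 69.20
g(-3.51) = -116.69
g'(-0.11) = 1.20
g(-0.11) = 2.99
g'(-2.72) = 53.40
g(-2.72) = -68.26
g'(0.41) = -9.20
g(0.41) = 0.91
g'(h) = -20*h - 1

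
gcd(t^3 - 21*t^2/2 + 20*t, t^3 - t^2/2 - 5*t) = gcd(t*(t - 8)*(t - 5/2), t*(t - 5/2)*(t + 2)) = t^2 - 5*t/2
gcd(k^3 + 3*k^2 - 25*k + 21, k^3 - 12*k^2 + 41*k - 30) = k - 1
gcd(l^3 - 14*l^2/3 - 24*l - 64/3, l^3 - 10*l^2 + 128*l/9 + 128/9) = l - 8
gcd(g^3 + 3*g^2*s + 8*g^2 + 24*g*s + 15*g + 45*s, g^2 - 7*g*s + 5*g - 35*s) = g + 5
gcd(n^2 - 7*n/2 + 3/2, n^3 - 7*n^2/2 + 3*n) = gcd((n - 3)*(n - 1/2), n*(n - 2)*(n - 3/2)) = 1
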